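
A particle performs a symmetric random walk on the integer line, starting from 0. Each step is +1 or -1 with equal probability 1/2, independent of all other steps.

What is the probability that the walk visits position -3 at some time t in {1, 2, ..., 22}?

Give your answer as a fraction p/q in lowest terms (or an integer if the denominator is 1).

Answer: 548895/1048576

Derivation:
Count via complement. Let g(t,s) = #length-t paths at position s with S_1..S_t all ≠ -3.
g(t,s) = g(t-1,s-1) + g(t-1,s+1) for s ≠ -3; g(t,-3) = 0.
t=0: g(0,0)=1
t=1: g(1,-1)=1 g(1,1)=1
t=2: g(2,-2)=1 g(2,0)=2 g(2,2)=1
t=3: g(3,-1)=3 g(3,1)=3 g(3,3)=1
t=4: g(4,-2)=3 g(4,0)=6 g(4,2)=4 g(4,4)=1
t=5: g(5,-1)=9 g(5,1)=10 g(5,3)=5 g(5,5)=1
t=6: g(6,-2)=9 g(6,0)=19 g(6,2)=15 g(6,4)=6 g(6,6)=1
t=7: g(7,-1)=28 g(7,1)=34 g(7,3)=21 g(7,5)=7 g(7,7)=1
t=8: g(8,-2)=28 g(8,0)=62 g(8,2)=55 g(8,4)=28 g(8,6)=8 g(8,8)=1
t=9: g(9,-1)=90 g(9,1)=117 g(9,3)=83 g(9,5)=36 g(9,7)=9 g(9,9)=1
t=10: g(10,-2)=90 g(10,0)=207 g(10,2)=200 g(10,4)=119 g(10,6)=45 g(10,8)=10 g(10,10)=1
t=11: g(11,-1)=297 g(11,1)=407 g(11,3)=319 g(11,5)=164 g(11,7)=55 g(11,9)=11 g(11,11)=1
t=12: g(12,-2)=297 g(12,0)=704 g(12,2)=726 g(12,4)=483 g(12,6)=219 g(12,8)=66 g(12,10)=12 g(12,12)=1
t=13: g(13,-1)=1001 g(13,1)=1430 g(13,3)=1209 g(13,5)=702 g(13,7)=285 g(13,9)=78 g(13,11)=13 g(13,13)=1
t=14: g(14,-2)=1001 g(14,0)=2431 g(14,2)=2639 g(14,4)=1911 g(14,6)=987 g(14,8)=363 g(14,10)=91 g(14,12)=14 g(14,14)=1
t=15: g(15,-1)=3432 g(15,1)=5070 g(15,3)=4550 g(15,5)=2898 g(15,7)=1350 g(15,9)=454 g(15,11)=105 g(15,13)=15 g(15,15)=1
t=16: g(16,-2)=3432 g(16,0)=8502 g(16,2)=9620 g(16,4)=7448 g(16,6)=4248 g(16,8)=1804 g(16,10)=559 g(16,12)=120 g(16,14)=16 g(16,16)=1
t=17: g(17,-1)=11934 g(17,1)=18122 g(17,3)=17068 g(17,5)=11696 g(17,7)=6052 g(17,9)=2363 g(17,11)=679 g(17,13)=136 g(17,15)=17 g(17,17)=1
t=18: g(18,-2)=11934 g(18,0)=30056 g(18,2)=35190 g(18,4)=28764 g(18,6)=17748 g(18,8)=8415 g(18,10)=3042 g(18,12)=815 g(18,14)=153 g(18,16)=18 g(18,18)=1
t=19: g(19,-1)=41990 g(19,1)=65246 g(19,3)=63954 g(19,5)=46512 g(19,7)=26163 g(19,9)=11457 g(19,11)=3857 g(19,13)=968 g(19,15)=171 g(19,17)=19 g(19,19)=1
t=20: g(20,-2)=41990 g(20,0)=107236 g(20,2)=129200 g(20,4)=110466 g(20,6)=72675 g(20,8)=37620 g(20,10)=15314 g(20,12)=4825 g(20,14)=1139 g(20,16)=190 g(20,18)=20 g(20,20)=1
t=21: g(21,-1)=149226 g(21,1)=236436 g(21,3)=239666 g(21,5)=183141 g(21,7)=110295 g(21,9)=52934 g(21,11)=20139 g(21,13)=5964 g(21,15)=1329 g(21,17)=210 g(21,19)=21 g(21,21)=1
t=22: g(22,-2)=149226 g(22,0)=385662 g(22,2)=476102 g(22,4)=422807 g(22,6)=293436 g(22,8)=163229 g(22,10)=73073 g(22,12)=26103 g(22,14)=7293 g(22,16)=1539 g(22,18)=231 g(22,20)=22 g(22,22)=1
Paths never hitting -3: Σ_s g(22,s) = 1998724
Paths hitting -3: 2^22 - 1998724 = 2195580
P = 2195580/4194304 = 548895/1048576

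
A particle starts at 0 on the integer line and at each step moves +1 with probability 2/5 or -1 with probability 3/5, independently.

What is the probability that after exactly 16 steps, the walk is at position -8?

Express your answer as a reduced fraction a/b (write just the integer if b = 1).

Answer: 3095112384/30517578125

Derivation:
To reach position -8 after 16 steps: need 4 steps of +1 and 12 steps of -1.
Number of such sequences: C(16,4) = 1820
Each has probability (2/5)^4 · (3/5)^12 = 8503056/152587890625
P = 1820 · 8503056/152587890625 = 3095112384/30517578125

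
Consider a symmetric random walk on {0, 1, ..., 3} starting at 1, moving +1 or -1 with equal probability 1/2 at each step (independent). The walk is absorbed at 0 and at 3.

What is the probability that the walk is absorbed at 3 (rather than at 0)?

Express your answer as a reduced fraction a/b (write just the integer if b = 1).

Answer: 1/3

Derivation:
Symmetric walk (p = 1/2): the harmonic-function argument gives P(hit 3 before 0 | start at 1) = a/N.
P = 1/3 = 1/3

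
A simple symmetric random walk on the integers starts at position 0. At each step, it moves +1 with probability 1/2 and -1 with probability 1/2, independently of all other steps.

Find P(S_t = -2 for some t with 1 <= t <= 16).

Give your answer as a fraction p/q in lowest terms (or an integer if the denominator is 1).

Answer: 20613/32768

Derivation:
Count via complement. Let g(t,s) = #length-t paths at position s with S_1..S_t all ≠ -2.
g(t,s) = g(t-1,s-1) + g(t-1,s+1) for s ≠ -2; g(t,-2) = 0.
t=0: g(0,0)=1
t=1: g(1,-1)=1 g(1,1)=1
t=2: g(2,0)=2 g(2,2)=1
t=3: g(3,-1)=2 g(3,1)=3 g(3,3)=1
t=4: g(4,0)=5 g(4,2)=4 g(4,4)=1
t=5: g(5,-1)=5 g(5,1)=9 g(5,3)=5 g(5,5)=1
t=6: g(6,0)=14 g(6,2)=14 g(6,4)=6 g(6,6)=1
t=7: g(7,-1)=14 g(7,1)=28 g(7,3)=20 g(7,5)=7 g(7,7)=1
t=8: g(8,0)=42 g(8,2)=48 g(8,4)=27 g(8,6)=8 g(8,8)=1
t=9: g(9,-1)=42 g(9,1)=90 g(9,3)=75 g(9,5)=35 g(9,7)=9 g(9,9)=1
t=10: g(10,0)=132 g(10,2)=165 g(10,4)=110 g(10,6)=44 g(10,8)=10 g(10,10)=1
t=11: g(11,-1)=132 g(11,1)=297 g(11,3)=275 g(11,5)=154 g(11,7)=54 g(11,9)=11 g(11,11)=1
t=12: g(12,0)=429 g(12,2)=572 g(12,4)=429 g(12,6)=208 g(12,8)=65 g(12,10)=12 g(12,12)=1
t=13: g(13,-1)=429 g(13,1)=1001 g(13,3)=1001 g(13,5)=637 g(13,7)=273 g(13,9)=77 g(13,11)=13 g(13,13)=1
t=14: g(14,0)=1430 g(14,2)=2002 g(14,4)=1638 g(14,6)=910 g(14,8)=350 g(14,10)=90 g(14,12)=14 g(14,14)=1
t=15: g(15,-1)=1430 g(15,1)=3432 g(15,3)=3640 g(15,5)=2548 g(15,7)=1260 g(15,9)=440 g(15,11)=104 g(15,13)=15 g(15,15)=1
t=16: g(16,0)=4862 g(16,2)=7072 g(16,4)=6188 g(16,6)=3808 g(16,8)=1700 g(16,10)=544 g(16,12)=119 g(16,14)=16 g(16,16)=1
Paths never hitting -2: Σ_s g(16,s) = 24310
Paths hitting -2: 2^16 - 24310 = 41226
P = 41226/65536 = 20613/32768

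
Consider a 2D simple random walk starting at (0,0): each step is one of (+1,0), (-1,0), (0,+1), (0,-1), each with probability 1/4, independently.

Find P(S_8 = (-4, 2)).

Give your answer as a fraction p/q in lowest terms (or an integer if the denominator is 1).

Let h be the number of horizontal steps (so 8-h are vertical). To end at (-4,2) need (h-4)/2 right-steps and ((8-h)+2)/2 up-steps.
Sum over h with 4 ≤ h ≤ 6, h ≡ 0 (mod 2), 8-h ≡ 0 (mod 2):
h=4: C(8,4)·C(4,0)·C(4,3) = 70·1·4 = 280
h=6: C(8,6)·C(6,1)·C(2,2) = 28·6·1 = 168
Total favorable: 448
Total paths: 4^8 = 65536
P = 448/65536 = 7/1024

Answer: 7/1024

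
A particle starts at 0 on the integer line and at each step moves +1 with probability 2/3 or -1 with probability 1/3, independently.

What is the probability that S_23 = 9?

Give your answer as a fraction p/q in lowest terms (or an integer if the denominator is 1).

Answer: 5355536384/31381059609

Derivation:
To reach position 9 after 23 steps: need 16 steps of +1 and 7 steps of -1.
Number of such sequences: C(23,16) = 245157
Each has probability (2/3)^16 · (1/3)^7 = 65536/94143178827
P = 245157 · 65536/94143178827 = 5355536384/31381059609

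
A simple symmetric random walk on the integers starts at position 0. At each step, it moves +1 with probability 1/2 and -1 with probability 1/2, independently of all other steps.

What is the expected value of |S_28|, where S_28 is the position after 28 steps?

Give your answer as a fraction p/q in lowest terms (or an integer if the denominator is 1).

Answer: 35102025/8388608

Derivation:
S_28 takes values m ≡ 0 (mod 2) with |m| ≤ 28; P(S_28=m) = C(28,(28+m)/2)/2^28.
Total paths: 2^28 = 268435456
Distribution: P(S=-28)=1/268435456, P(S=-26)=28/268435456, P(S=-24)=378/268435456, P(S=-22)=3276/268435456, P(S=-20)=20475/268435456, P(S=-18)=98280/268435456, P(S=-16)=376740/268435456, P(S=-14)=1184040/268435456, P(S=-12)=3108105/268435456, P(S=-10)=6906900/268435456, P(S=-8)=13123110/268435456, P(S=-6)=21474180/268435456, P(S=-4)=30421755/268435456, P(S=-2)=37442160/268435456, P(S=0)=40116600/268435456, P(S=2)=37442160/268435456, P(S=4)=30421755/268435456, P(S=6)=21474180/268435456, P(S=8)=13123110/268435456, P(S=10)=6906900/268435456, P(S=12)=3108105/268435456, P(S=14)=1184040/268435456, P(S=16)=376740/268435456, P(S=18)=98280/268435456, P(S=20)=20475/268435456, P(S=22)=3276/268435456, P(S=24)=378/268435456, P(S=26)=28/268435456, P(S=28)=1/268435456
E[|S_28|] = Σ_m |m|·P(S_28=m) = 1123264800/268435456 = 35102025/8388608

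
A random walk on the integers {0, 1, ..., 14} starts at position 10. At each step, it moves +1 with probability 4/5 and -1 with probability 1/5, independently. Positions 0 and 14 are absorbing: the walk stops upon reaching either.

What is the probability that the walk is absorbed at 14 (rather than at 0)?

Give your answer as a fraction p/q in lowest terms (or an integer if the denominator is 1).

Biased walk: p = 4/5, q = 1/5, r = q/p = 1/4
Gambler's ruin: P(hit 14 before 0 | start at 10) = (1 - r^a)/(1 - r^N)
r^10 = 1/1048576; r^14 = 1/268435456
P = (1 - 1/1048576) / (1 - 1/268435456) = 1048575/1048576 / 268435455/268435456 = 17895680/17895697

Answer: 17895680/17895697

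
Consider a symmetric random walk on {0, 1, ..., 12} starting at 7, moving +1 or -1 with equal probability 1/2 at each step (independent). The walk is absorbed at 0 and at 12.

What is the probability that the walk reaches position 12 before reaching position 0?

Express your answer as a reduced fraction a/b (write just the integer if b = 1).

Answer: 7/12

Derivation:
Symmetric walk (p = 1/2): the harmonic-function argument gives P(hit 12 before 0 | start at 7) = a/N.
P = 7/12 = 7/12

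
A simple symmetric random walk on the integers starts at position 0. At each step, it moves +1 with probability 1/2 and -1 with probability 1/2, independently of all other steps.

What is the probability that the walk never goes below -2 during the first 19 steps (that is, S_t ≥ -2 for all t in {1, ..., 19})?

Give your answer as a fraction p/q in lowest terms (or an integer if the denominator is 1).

Let f(t,s) = #length-t paths at position s with S_1..S_t all ≥ -2.
f(t,s) = f(t-1,s-1) + f(t-1,s+1) for s ≥ -2; f(t,s) = 0 for s < -2.
t=0: f(0,0)=1
t=1: f(1,-1)=1 f(1,1)=1
t=2: f(2,-2)=1 f(2,0)=2 f(2,2)=1
t=3: f(3,-1)=3 f(3,1)=3 f(3,3)=1
t=4: f(4,-2)=3 f(4,0)=6 f(4,2)=4 f(4,4)=1
t=5: f(5,-1)=9 f(5,1)=10 f(5,3)=5 f(5,5)=1
t=6: f(6,-2)=9 f(6,0)=19 f(6,2)=15 f(6,4)=6 f(6,6)=1
t=7: f(7,-1)=28 f(7,1)=34 f(7,3)=21 f(7,5)=7 f(7,7)=1
t=8: f(8,-2)=28 f(8,0)=62 f(8,2)=55 f(8,4)=28 f(8,6)=8 f(8,8)=1
t=9: f(9,-1)=90 f(9,1)=117 f(9,3)=83 f(9,5)=36 f(9,7)=9 f(9,9)=1
t=10: f(10,-2)=90 f(10,0)=207 f(10,2)=200 f(10,4)=119 f(10,6)=45 f(10,8)=10 f(10,10)=1
t=11: f(11,-1)=297 f(11,1)=407 f(11,3)=319 f(11,5)=164 f(11,7)=55 f(11,9)=11 f(11,11)=1
t=12: f(12,-2)=297 f(12,0)=704 f(12,2)=726 f(12,4)=483 f(12,6)=219 f(12,8)=66 f(12,10)=12 f(12,12)=1
t=13: f(13,-1)=1001 f(13,1)=1430 f(13,3)=1209 f(13,5)=702 f(13,7)=285 f(13,9)=78 f(13,11)=13 f(13,13)=1
t=14: f(14,-2)=1001 f(14,0)=2431 f(14,2)=2639 f(14,4)=1911 f(14,6)=987 f(14,8)=363 f(14,10)=91 f(14,12)=14 f(14,14)=1
t=15: f(15,-1)=3432 f(15,1)=5070 f(15,3)=4550 f(15,5)=2898 f(15,7)=1350 f(15,9)=454 f(15,11)=105 f(15,13)=15 f(15,15)=1
t=16: f(16,-2)=3432 f(16,0)=8502 f(16,2)=9620 f(16,4)=7448 f(16,6)=4248 f(16,8)=1804 f(16,10)=559 f(16,12)=120 f(16,14)=16 f(16,16)=1
t=17: f(17,-1)=11934 f(17,1)=18122 f(17,3)=17068 f(17,5)=11696 f(17,7)=6052 f(17,9)=2363 f(17,11)=679 f(17,13)=136 f(17,15)=17 f(17,17)=1
t=18: f(18,-2)=11934 f(18,0)=30056 f(18,2)=35190 f(18,4)=28764 f(18,6)=17748 f(18,8)=8415 f(18,10)=3042 f(18,12)=815 f(18,14)=153 f(18,16)=18 f(18,18)=1
t=19: f(19,-1)=41990 f(19,1)=65246 f(19,3)=63954 f(19,5)=46512 f(19,7)=26163 f(19,9)=11457 f(19,11)=3857 f(19,13)=968 f(19,15)=171 f(19,17)=19 f(19,19)=1
Σ_s f(19,s) = 260338
P = 260338/524288 = 130169/262144

Answer: 130169/262144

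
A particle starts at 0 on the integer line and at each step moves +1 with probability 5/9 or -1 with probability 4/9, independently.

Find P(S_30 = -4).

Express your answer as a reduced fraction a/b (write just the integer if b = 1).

Answer: 93020225536000000000000000/1570042899082081611640534563

Derivation:
To reach position -4 after 30 steps: need 13 steps of +1 and 17 steps of -1.
Number of such sequences: C(30,13) = 119759850
Each has probability (5/9)^13 · (4/9)^17 = 20971520000000000000/42391158275216203514294433201
P = 119759850 · 20971520000000000000/42391158275216203514294433201 = 93020225536000000000000000/1570042899082081611640534563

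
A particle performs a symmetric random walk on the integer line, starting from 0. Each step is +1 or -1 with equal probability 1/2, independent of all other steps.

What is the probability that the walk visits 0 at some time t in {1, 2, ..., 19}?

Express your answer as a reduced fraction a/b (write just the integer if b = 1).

Count via complement. Let g(t,s) = #length-t paths at position s with S_1..S_t all ≠ 0.
g(t,s) = g(t-1,s-1) + g(t-1,s+1) for s ≠ 0; g(t,0) = 0.
t=0: g(0,0)=1
t=1: g(1,-1)=1 g(1,1)=1
t=2: g(2,-2)=1 g(2,2)=1
t=3: g(3,-3)=1 g(3,-1)=1 g(3,1)=1 g(3,3)=1
t=4: g(4,-4)=1 g(4,-2)=2 g(4,2)=2 g(4,4)=1
t=5: g(5,-5)=1 g(5,-3)=3 g(5,-1)=2 g(5,1)=2 g(5,3)=3 g(5,5)=1
t=6: g(6,-6)=1 g(6,-4)=4 g(6,-2)=5 g(6,2)=5 g(6,4)=4 g(6,6)=1
t=7: g(7,-7)=1 g(7,-5)=5 g(7,-3)=9 g(7,-1)=5 g(7,1)=5 g(7,3)=9 g(7,5)=5 g(7,7)=1
t=8: g(8,-8)=1 g(8,-6)=6 g(8,-4)=14 g(8,-2)=14 g(8,2)=14 g(8,4)=14 g(8,6)=6 g(8,8)=1
t=9: g(9,-9)=1 g(9,-7)=7 g(9,-5)=20 g(9,-3)=28 g(9,-1)=14 g(9,1)=14 g(9,3)=28 g(9,5)=20 g(9,7)=7 g(9,9)=1
t=10: g(10,-10)=1 g(10,-8)=8 g(10,-6)=27 g(10,-4)=48 g(10,-2)=42 g(10,2)=42 g(10,4)=48 g(10,6)=27 g(10,8)=8 g(10,10)=1
t=11: g(11,-11)=1 g(11,-9)=9 g(11,-7)=35 g(11,-5)=75 g(11,-3)=90 g(11,-1)=42 g(11,1)=42 g(11,3)=90 g(11,5)=75 g(11,7)=35 g(11,9)=9 g(11,11)=1
t=12: g(12,-12)=1 g(12,-10)=10 g(12,-8)=44 g(12,-6)=110 g(12,-4)=165 g(12,-2)=132 g(12,2)=132 g(12,4)=165 g(12,6)=110 g(12,8)=44 g(12,10)=10 g(12,12)=1
t=13: g(13,-13)=1 g(13,-11)=11 g(13,-9)=54 g(13,-7)=154 g(13,-5)=275 g(13,-3)=297 g(13,-1)=132 g(13,1)=132 g(13,3)=297 g(13,5)=275 g(13,7)=154 g(13,9)=54 g(13,11)=11 g(13,13)=1
t=14: g(14,-14)=1 g(14,-12)=12 g(14,-10)=65 g(14,-8)=208 g(14,-6)=429 g(14,-4)=572 g(14,-2)=429 g(14,2)=429 g(14,4)=572 g(14,6)=429 g(14,8)=208 g(14,10)=65 g(14,12)=12 g(14,14)=1
t=15: g(15,-15)=1 g(15,-13)=13 g(15,-11)=77 g(15,-9)=273 g(15,-7)=637 g(15,-5)=1001 g(15,-3)=1001 g(15,-1)=429 g(15,1)=429 g(15,3)=1001 g(15,5)=1001 g(15,7)=637 g(15,9)=273 g(15,11)=77 g(15,13)=13 g(15,15)=1
t=16: g(16,-16)=1 g(16,-14)=14 g(16,-12)=90 g(16,-10)=350 g(16,-8)=910 g(16,-6)=1638 g(16,-4)=2002 g(16,-2)=1430 g(16,2)=1430 g(16,4)=2002 g(16,6)=1638 g(16,8)=910 g(16,10)=350 g(16,12)=90 g(16,14)=14 g(16,16)=1
t=17: g(17,-17)=1 g(17,-15)=15 g(17,-13)=104 g(17,-11)=440 g(17,-9)=1260 g(17,-7)=2548 g(17,-5)=3640 g(17,-3)=3432 g(17,-1)=1430 g(17,1)=1430 g(17,3)=3432 g(17,5)=3640 g(17,7)=2548 g(17,9)=1260 g(17,11)=440 g(17,13)=104 g(17,15)=15 g(17,17)=1
t=18: g(18,-18)=1 g(18,-16)=16 g(18,-14)=119 g(18,-12)=544 g(18,-10)=1700 g(18,-8)=3808 g(18,-6)=6188 g(18,-4)=7072 g(18,-2)=4862 g(18,2)=4862 g(18,4)=7072 g(18,6)=6188 g(18,8)=3808 g(18,10)=1700 g(18,12)=544 g(18,14)=119 g(18,16)=16 g(18,18)=1
t=19: g(19,-19)=1 g(19,-17)=17 g(19,-15)=135 g(19,-13)=663 g(19,-11)=2244 g(19,-9)=5508 g(19,-7)=9996 g(19,-5)=13260 g(19,-3)=11934 g(19,-1)=4862 g(19,1)=4862 g(19,3)=11934 g(19,5)=13260 g(19,7)=9996 g(19,9)=5508 g(19,11)=2244 g(19,13)=663 g(19,15)=135 g(19,17)=17 g(19,19)=1
Paths never hitting 0: Σ_s g(19,s) = 97240
Paths hitting 0: 2^19 - 97240 = 427048
P = 427048/524288 = 53381/65536

Answer: 53381/65536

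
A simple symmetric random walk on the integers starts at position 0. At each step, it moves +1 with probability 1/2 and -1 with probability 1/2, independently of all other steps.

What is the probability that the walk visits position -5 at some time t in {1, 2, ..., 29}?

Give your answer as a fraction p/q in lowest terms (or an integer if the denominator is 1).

Count via complement. Let g(t,s) = #length-t paths at position s with S_1..S_t all ≠ -5.
g(t,s) = g(t-1,s-1) + g(t-1,s+1) for s ≠ -5; g(t,-5) = 0.
t=0: g(0,0)=1
t=1: g(1,-1)=1 g(1,1)=1
t=2: g(2,-2)=1 g(2,0)=2 g(2,2)=1
t=3: g(3,-3)=1 g(3,-1)=3 g(3,1)=3 g(3,3)=1
t=4: g(4,-4)=1 g(4,-2)=4 g(4,0)=6 g(4,2)=4 g(4,4)=1
t=5: g(5,-3)=5 g(5,-1)=10 g(5,1)=10 g(5,3)=5 g(5,5)=1
t=6: g(6,-4)=5 g(6,-2)=15 g(6,0)=20 g(6,2)=15 g(6,4)=6 g(6,6)=1
t=7: g(7,-3)=20 g(7,-1)=35 g(7,1)=35 g(7,3)=21 g(7,5)=7 g(7,7)=1
t=8: g(8,-4)=20 g(8,-2)=55 g(8,0)=70 g(8,2)=56 g(8,4)=28 g(8,6)=8 g(8,8)=1
t=9: g(9,-3)=75 g(9,-1)=125 g(9,1)=126 g(9,3)=84 g(9,5)=36 g(9,7)=9 g(9,9)=1
t=10: g(10,-4)=75 g(10,-2)=200 g(10,0)=251 g(10,2)=210 g(10,4)=120 g(10,6)=45 g(10,8)=10 g(10,10)=1
t=11: g(11,-3)=275 g(11,-1)=451 g(11,1)=461 g(11,3)=330 g(11,5)=165 g(11,7)=55 g(11,9)=11 g(11,11)=1
t=12: g(12,-4)=275 g(12,-2)=726 g(12,0)=912 g(12,2)=791 g(12,4)=495 g(12,6)=220 g(12,8)=66 g(12,10)=12 g(12,12)=1
t=13: g(13,-3)=1001 g(13,-1)=1638 g(13,1)=1703 g(13,3)=1286 g(13,5)=715 g(13,7)=286 g(13,9)=78 g(13,11)=13 g(13,13)=1
t=14: g(14,-4)=1001 g(14,-2)=2639 g(14,0)=3341 g(14,2)=2989 g(14,4)=2001 g(14,6)=1001 g(14,8)=364 g(14,10)=91 g(14,12)=14 g(14,14)=1
t=15: g(15,-3)=3640 g(15,-1)=5980 g(15,1)=6330 g(15,3)=4990 g(15,5)=3002 g(15,7)=1365 g(15,9)=455 g(15,11)=105 g(15,13)=15 g(15,15)=1
t=16: g(16,-4)=3640 g(16,-2)=9620 g(16,0)=12310 g(16,2)=11320 g(16,4)=7992 g(16,6)=4367 g(16,8)=1820 g(16,10)=560 g(16,12)=120 g(16,14)=16 g(16,16)=1
t=17: g(17,-3)=13260 g(17,-1)=21930 g(17,1)=23630 g(17,3)=19312 g(17,5)=12359 g(17,7)=6187 g(17,9)=2380 g(17,11)=680 g(17,13)=136 g(17,15)=17 g(17,17)=1
t=18: g(18,-4)=13260 g(18,-2)=35190 g(18,0)=45560 g(18,2)=42942 g(18,4)=31671 g(18,6)=18546 g(18,8)=8567 g(18,10)=3060 g(18,12)=816 g(18,14)=153 g(18,16)=18 g(18,18)=1
t=19: g(19,-3)=48450 g(19,-1)=80750 g(19,1)=88502 g(19,3)=74613 g(19,5)=50217 g(19,7)=27113 g(19,9)=11627 g(19,11)=3876 g(19,13)=969 g(19,15)=171 g(19,17)=19 g(19,19)=1
t=20: g(20,-4)=48450 g(20,-2)=129200 g(20,0)=169252 g(20,2)=163115 g(20,4)=124830 g(20,6)=77330 g(20,8)=38740 g(20,10)=15503 g(20,12)=4845 g(20,14)=1140 g(20,16)=190 g(20,18)=20 g(20,20)=1
t=21: g(21,-3)=177650 g(21,-1)=298452 g(21,1)=332367 g(21,3)=287945 g(21,5)=202160 g(21,7)=116070 g(21,9)=54243 g(21,11)=20348 g(21,13)=5985 g(21,15)=1330 g(21,17)=210 g(21,19)=21 g(21,21)=1
t=22: g(22,-4)=177650 g(22,-2)=476102 g(22,0)=630819 g(22,2)=620312 g(22,4)=490105 g(22,6)=318230 g(22,8)=170313 g(22,10)=74591 g(22,12)=26333 g(22,14)=7315 g(22,16)=1540 g(22,18)=231 g(22,20)=22 g(22,22)=1
t=23: g(23,-3)=653752 g(23,-1)=1106921 g(23,1)=1251131 g(23,3)=1110417 g(23,5)=808335 g(23,7)=488543 g(23,9)=244904 g(23,11)=100924 g(23,13)=33648 g(23,15)=8855 g(23,17)=1771 g(23,19)=253 g(23,21)=23 g(23,23)=1
t=24: g(24,-4)=653752 g(24,-2)=1760673 g(24,0)=2358052 g(24,2)=2361548 g(24,4)=1918752 g(24,6)=1296878 g(24,8)=733447 g(24,10)=345828 g(24,12)=134572 g(24,14)=42503 g(24,16)=10626 g(24,18)=2024 g(24,20)=276 g(24,22)=24 g(24,24)=1
t=25: g(25,-3)=2414425 g(25,-1)=4118725 g(25,1)=4719600 g(25,3)=4280300 g(25,5)=3215630 g(25,7)=2030325 g(25,9)=1079275 g(25,11)=480400 g(25,13)=177075 g(25,15)=53129 g(25,17)=12650 g(25,19)=2300 g(25,21)=300 g(25,23)=25 g(25,25)=1
t=26: g(26,-4)=2414425 g(26,-2)=6533150 g(26,0)=8838325 g(26,2)=8999900 g(26,4)=7495930 g(26,6)=5245955 g(26,8)=3109600 g(26,10)=1559675 g(26,12)=657475 g(26,14)=230204 g(26,16)=65779 g(26,18)=14950 g(26,20)=2600 g(26,22)=325 g(26,24)=26 g(26,26)=1
t=27: g(27,-3)=8947575 g(27,-1)=15371475 g(27,1)=17838225 g(27,3)=16495830 g(27,5)=12741885 g(27,7)=8355555 g(27,9)=4669275 g(27,11)=2217150 g(27,13)=887679 g(27,15)=295983 g(27,17)=80729 g(27,19)=17550 g(27,21)=2925 g(27,23)=351 g(27,25)=27 g(27,27)=1
t=28: g(28,-4)=8947575 g(28,-2)=24319050 g(28,0)=33209700 g(28,2)=34334055 g(28,4)=29237715 g(28,6)=21097440 g(28,8)=13024830 g(28,10)=6886425 g(28,12)=3104829 g(28,14)=1183662 g(28,16)=376712 g(28,18)=98279 g(28,20)=20475 g(28,22)=3276 g(28,24)=378 g(28,26)=28 g(28,28)=1
t=29: g(29,-3)=33266625 g(29,-1)=57528750 g(29,1)=67543755 g(29,3)=63571770 g(29,5)=50335155 g(29,7)=34122270 g(29,9)=19911255 g(29,11)=9991254 g(29,13)=4288491 g(29,15)=1560374 g(29,17)=474991 g(29,19)=118754 g(29,21)=23751 g(29,23)=3654 g(29,25)=406 g(29,27)=29 g(29,29)=1
Paths never hitting -5: Σ_s g(29,s) = 342741285
Paths hitting -5: 2^29 - 342741285 = 194129627
P = 194129627/536870912 = 194129627/536870912

Answer: 194129627/536870912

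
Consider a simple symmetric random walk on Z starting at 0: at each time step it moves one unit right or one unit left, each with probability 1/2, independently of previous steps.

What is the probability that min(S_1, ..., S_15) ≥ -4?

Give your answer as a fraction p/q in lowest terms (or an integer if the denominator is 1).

Let f(t,s) = #length-t paths at position s with S_1..S_t all ≥ -4.
f(t,s) = f(t-1,s-1) + f(t-1,s+1) for s ≥ -4; f(t,s) = 0 for s < -4.
t=0: f(0,0)=1
t=1: f(1,-1)=1 f(1,1)=1
t=2: f(2,-2)=1 f(2,0)=2 f(2,2)=1
t=3: f(3,-3)=1 f(3,-1)=3 f(3,1)=3 f(3,3)=1
t=4: f(4,-4)=1 f(4,-2)=4 f(4,0)=6 f(4,2)=4 f(4,4)=1
t=5: f(5,-3)=5 f(5,-1)=10 f(5,1)=10 f(5,3)=5 f(5,5)=1
t=6: f(6,-4)=5 f(6,-2)=15 f(6,0)=20 f(6,2)=15 f(6,4)=6 f(6,6)=1
t=7: f(7,-3)=20 f(7,-1)=35 f(7,1)=35 f(7,3)=21 f(7,5)=7 f(7,7)=1
t=8: f(8,-4)=20 f(8,-2)=55 f(8,0)=70 f(8,2)=56 f(8,4)=28 f(8,6)=8 f(8,8)=1
t=9: f(9,-3)=75 f(9,-1)=125 f(9,1)=126 f(9,3)=84 f(9,5)=36 f(9,7)=9 f(9,9)=1
t=10: f(10,-4)=75 f(10,-2)=200 f(10,0)=251 f(10,2)=210 f(10,4)=120 f(10,6)=45 f(10,8)=10 f(10,10)=1
t=11: f(11,-3)=275 f(11,-1)=451 f(11,1)=461 f(11,3)=330 f(11,5)=165 f(11,7)=55 f(11,9)=11 f(11,11)=1
t=12: f(12,-4)=275 f(12,-2)=726 f(12,0)=912 f(12,2)=791 f(12,4)=495 f(12,6)=220 f(12,8)=66 f(12,10)=12 f(12,12)=1
t=13: f(13,-3)=1001 f(13,-1)=1638 f(13,1)=1703 f(13,3)=1286 f(13,5)=715 f(13,7)=286 f(13,9)=78 f(13,11)=13 f(13,13)=1
t=14: f(14,-4)=1001 f(14,-2)=2639 f(14,0)=3341 f(14,2)=2989 f(14,4)=2001 f(14,6)=1001 f(14,8)=364 f(14,10)=91 f(14,12)=14 f(14,14)=1
t=15: f(15,-3)=3640 f(15,-1)=5980 f(15,1)=6330 f(15,3)=4990 f(15,5)=3002 f(15,7)=1365 f(15,9)=455 f(15,11)=105 f(15,13)=15 f(15,15)=1
Σ_s f(15,s) = 25883
P = 25883/32768 = 25883/32768

Answer: 25883/32768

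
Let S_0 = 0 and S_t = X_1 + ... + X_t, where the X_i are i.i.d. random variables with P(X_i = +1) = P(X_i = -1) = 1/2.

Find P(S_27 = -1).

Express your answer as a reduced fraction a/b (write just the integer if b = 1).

Answer: 5014575/33554432

Derivation:
To reach position -1 after 27 steps: need 13 steps of +1 and 14 of -1.
Favorable paths: C(27,13) = 20058300
Total paths: 2^27 = 134217728
P = 20058300/134217728 = 5014575/33554432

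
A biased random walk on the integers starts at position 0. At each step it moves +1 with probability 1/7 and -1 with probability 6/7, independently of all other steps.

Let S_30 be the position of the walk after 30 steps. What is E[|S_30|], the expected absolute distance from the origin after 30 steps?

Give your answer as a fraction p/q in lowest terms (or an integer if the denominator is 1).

S_30 takes values m ≡ 0 (mod 2) with |m| ≤ 30; P(S_30=m) = C(30,(30+m)/2) · (1/7)^((30+m)/2) · (6/7)^((30-m)/2).
Distribution: P(S=-30)=221073919720733357899776/22539340290692258087863249, P(S=-28)=1105369598603666789498880/22539340290692258087863249, P(S=-26)=2671309863292194741288960/22539340290692258087863249, P(S=-24)=593624414064932164730880/3219905755813179726837607, P(S=-22)=667827465823048685322240/3219905755813179726837607, P(S=-20)=578783803713308860612608/3219905755813179726837607, P(S=-18)=401933197023131153203200/3219905755813179726837607, P(S=-16)=1607732788092524612812800/22539340290692258087863249, P(S=-14)=770371960961001376972800/22539340290692258087863249, P(S=-12)=313855243354482042470400/22539340290692258087863249, P(S=-10)=15692762167724102123520/3219905755813179726837607, P(S=-8)=4755382475067909734400/3219905755813179726837607, P(S=-6)=1254892597587365068800/3219905755813179726837607, P(S=-4)=289590599443238092800/3219905755813179726837607, P(S=-2)=410253349211253964800/22539340290692258087863249, P(S=0)=72933928748667371520/22539340290692258087863249, P(S=2)=11395926366979276800/22539340290692258087863249, P(S=4)=223449536607436800/3219905755813179726837607, P(S=6)=26896703480524800/3219905755813179726837607, P(S=8)=2831231945318400/3219905755813179726837607, P(S=10)=259529594987520/3219905755813179726837607, P(S=12)=144183108326400/22539340290692258087863249, P(S=14)=9830666476800/22539340290692258087863249, P(S=16)=569893708800/22539340290692258087863249, P(S=18)=3957595200/3219905755813179726837607, P(S=20)=158303808/3219905755813179726837607, P(S=22)=5073840/3219905755813179726837607, P(S=24)=125280/3219905755813179726837607, P(S=26)=15660/22539340290692258087863249, P(S=28)=180/22539340290692258087863249, P(S=30)=1/22539340290692258087863249
E[|S_30|] = Σ_m |m|·P(S_30=m) = 482985924085366623601789350/22539340290692258087863249

Answer: 482985924085366623601789350/22539340290692258087863249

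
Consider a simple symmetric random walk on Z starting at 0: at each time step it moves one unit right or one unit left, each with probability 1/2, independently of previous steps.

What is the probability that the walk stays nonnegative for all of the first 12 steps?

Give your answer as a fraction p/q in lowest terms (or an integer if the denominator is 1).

Let f(t,s) = #length-t paths at position s with S_1..S_t all ≥ 0.
f(t,s) = f(t-1,s-1) + f(t-1,s+1) for s ≥ 0; f(t,s) = 0 for s < 0.
t=0: f(0,0)=1
t=1: f(1,1)=1
t=2: f(2,0)=1 f(2,2)=1
t=3: f(3,1)=2 f(3,3)=1
t=4: f(4,0)=2 f(4,2)=3 f(4,4)=1
t=5: f(5,1)=5 f(5,3)=4 f(5,5)=1
t=6: f(6,0)=5 f(6,2)=9 f(6,4)=5 f(6,6)=1
t=7: f(7,1)=14 f(7,3)=14 f(7,5)=6 f(7,7)=1
t=8: f(8,0)=14 f(8,2)=28 f(8,4)=20 f(8,6)=7 f(8,8)=1
t=9: f(9,1)=42 f(9,3)=48 f(9,5)=27 f(9,7)=8 f(9,9)=1
t=10: f(10,0)=42 f(10,2)=90 f(10,4)=75 f(10,6)=35 f(10,8)=9 f(10,10)=1
t=11: f(11,1)=132 f(11,3)=165 f(11,5)=110 f(11,7)=44 f(11,9)=10 f(11,11)=1
t=12: f(12,0)=132 f(12,2)=297 f(12,4)=275 f(12,6)=154 f(12,8)=54 f(12,10)=11 f(12,12)=1
Σ_s f(12,s) = 924
P = 924/4096 = 231/1024

Answer: 231/1024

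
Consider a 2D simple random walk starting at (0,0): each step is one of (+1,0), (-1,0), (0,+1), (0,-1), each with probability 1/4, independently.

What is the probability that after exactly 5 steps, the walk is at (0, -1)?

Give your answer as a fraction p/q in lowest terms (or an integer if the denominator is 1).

Answer: 25/256

Derivation:
Let h be the number of horizontal steps (so 5-h are vertical). To end at (0,-1) need (h+0)/2 right-steps and ((5-h)-1)/2 up-steps.
Sum over h with 0 ≤ h ≤ 4, h ≡ 0 (mod 2), 5-h ≡ 1 (mod 2):
h=0: C(5,0)·C(0,0)·C(5,2) = 1·1·10 = 10
h=2: C(5,2)·C(2,1)·C(3,1) = 10·2·3 = 60
h=4: C(5,4)·C(4,2)·C(1,0) = 5·6·1 = 30
Total favorable: 100
Total paths: 4^5 = 1024
P = 100/1024 = 25/256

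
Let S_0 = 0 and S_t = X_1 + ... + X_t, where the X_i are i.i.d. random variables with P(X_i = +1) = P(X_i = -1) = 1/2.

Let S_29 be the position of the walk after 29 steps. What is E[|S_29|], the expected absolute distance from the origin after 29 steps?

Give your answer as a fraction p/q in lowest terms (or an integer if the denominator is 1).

Answer: 145422675/33554432

Derivation:
S_29 takes values m ≡ 1 (mod 2) with |m| ≤ 29; P(S_29=m) = C(29,(29+m)/2)/2^29.
Total paths: 2^29 = 536870912
Distribution: P(S=-29)=1/536870912, P(S=-27)=29/536870912, P(S=-25)=406/536870912, P(S=-23)=3654/536870912, P(S=-21)=23751/536870912, P(S=-19)=118755/536870912, P(S=-17)=475020/536870912, P(S=-15)=1560780/536870912, P(S=-13)=4292145/536870912, P(S=-11)=10015005/536870912, P(S=-9)=20030010/536870912, P(S=-7)=34597290/536870912, P(S=-5)=51895935/536870912, P(S=-3)=67863915/536870912, P(S=-1)=77558760/536870912, P(S=1)=77558760/536870912, P(S=3)=67863915/536870912, P(S=5)=51895935/536870912, P(S=7)=34597290/536870912, P(S=9)=20030010/536870912, P(S=11)=10015005/536870912, P(S=13)=4292145/536870912, P(S=15)=1560780/536870912, P(S=17)=475020/536870912, P(S=19)=118755/536870912, P(S=21)=23751/536870912, P(S=23)=3654/536870912, P(S=25)=406/536870912, P(S=27)=29/536870912, P(S=29)=1/536870912
E[|S_29|] = Σ_m |m|·P(S_29=m) = 2326762800/536870912 = 145422675/33554432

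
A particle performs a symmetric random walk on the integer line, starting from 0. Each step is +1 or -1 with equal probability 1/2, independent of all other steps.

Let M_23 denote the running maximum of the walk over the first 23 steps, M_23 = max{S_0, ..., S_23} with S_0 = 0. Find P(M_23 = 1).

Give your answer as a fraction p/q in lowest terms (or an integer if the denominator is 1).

Answer: 676039/4194304

Derivation:
Let M_23 = max(S_0,...,S_23). Use the reflection principle: for j ≥ 1, #{paths with M_23 ≥ j} = #{S_23 ≥ j} + #{S_23 ≥ j+1}.
By reflection, #{M_23 ≥ 1} = #{S_23 ≥ 1} + #{S_23 ≥ 2} = 4194304 + 2842226 = 7036530.
#{M_23 ≥ 2} = #{S_23 ≥ 2} + #{S_23 ≥ 3} = 2842226 + 2842226 = 5684452.
#{M_23 = 1} = 7036530 - 5684452 = 1352078.
P(M_23 = 1) = 1352078/8388608 = 676039/4194304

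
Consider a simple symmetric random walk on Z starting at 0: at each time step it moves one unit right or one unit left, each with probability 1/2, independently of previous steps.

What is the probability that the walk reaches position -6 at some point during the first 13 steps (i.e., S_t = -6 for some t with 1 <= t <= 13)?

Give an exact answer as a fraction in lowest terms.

Count via complement. Let g(t,s) = #length-t paths at position s with S_1..S_t all ≠ -6.
g(t,s) = g(t-1,s-1) + g(t-1,s+1) for s ≠ -6; g(t,-6) = 0.
t=0: g(0,0)=1
t=1: g(1,-1)=1 g(1,1)=1
t=2: g(2,-2)=1 g(2,0)=2 g(2,2)=1
t=3: g(3,-3)=1 g(3,-1)=3 g(3,1)=3 g(3,3)=1
t=4: g(4,-4)=1 g(4,-2)=4 g(4,0)=6 g(4,2)=4 g(4,4)=1
t=5: g(5,-5)=1 g(5,-3)=5 g(5,-1)=10 g(5,1)=10 g(5,3)=5 g(5,5)=1
t=6: g(6,-4)=6 g(6,-2)=15 g(6,0)=20 g(6,2)=15 g(6,4)=6 g(6,6)=1
t=7: g(7,-5)=6 g(7,-3)=21 g(7,-1)=35 g(7,1)=35 g(7,3)=21 g(7,5)=7 g(7,7)=1
t=8: g(8,-4)=27 g(8,-2)=56 g(8,0)=70 g(8,2)=56 g(8,4)=28 g(8,6)=8 g(8,8)=1
t=9: g(9,-5)=27 g(9,-3)=83 g(9,-1)=126 g(9,1)=126 g(9,3)=84 g(9,5)=36 g(9,7)=9 g(9,9)=1
t=10: g(10,-4)=110 g(10,-2)=209 g(10,0)=252 g(10,2)=210 g(10,4)=120 g(10,6)=45 g(10,8)=10 g(10,10)=1
t=11: g(11,-5)=110 g(11,-3)=319 g(11,-1)=461 g(11,1)=462 g(11,3)=330 g(11,5)=165 g(11,7)=55 g(11,9)=11 g(11,11)=1
t=12: g(12,-4)=429 g(12,-2)=780 g(12,0)=923 g(12,2)=792 g(12,4)=495 g(12,6)=220 g(12,8)=66 g(12,10)=12 g(12,12)=1
t=13: g(13,-5)=429 g(13,-3)=1209 g(13,-1)=1703 g(13,1)=1715 g(13,3)=1287 g(13,5)=715 g(13,7)=286 g(13,9)=78 g(13,11)=13 g(13,13)=1
Paths never hitting -6: Σ_s g(13,s) = 7436
Paths hitting -6: 2^13 - 7436 = 756
P = 756/8192 = 189/2048

Answer: 189/2048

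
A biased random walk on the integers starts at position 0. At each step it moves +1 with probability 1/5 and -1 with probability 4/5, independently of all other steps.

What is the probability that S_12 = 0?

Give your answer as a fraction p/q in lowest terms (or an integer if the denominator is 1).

To be at 0 after 12 steps: need exactly 6 steps of +1 and 6 of -1.
Number of such sequences: C(12,6) = 924
Each has probability (1/5)^6 · (4/5)^6 = 4096/244140625
P = 924 · 4096/244140625 = 3784704/244140625

Answer: 3784704/244140625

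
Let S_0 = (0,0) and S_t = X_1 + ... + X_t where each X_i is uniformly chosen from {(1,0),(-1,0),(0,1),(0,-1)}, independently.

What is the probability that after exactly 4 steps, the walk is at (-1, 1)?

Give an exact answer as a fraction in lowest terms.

Let h be the number of horizontal steps (so 4-h are vertical). To end at (-1,1) need (h-1)/2 right-steps and ((4-h)+1)/2 up-steps.
Sum over h with 1 ≤ h ≤ 3, h ≡ 1 (mod 2), 4-h ≡ 1 (mod 2):
h=1: C(4,1)·C(1,0)·C(3,2) = 4·1·3 = 12
h=3: C(4,3)·C(3,1)·C(1,1) = 4·3·1 = 12
Total favorable: 24
Total paths: 4^4 = 256
P = 24/256 = 3/32

Answer: 3/32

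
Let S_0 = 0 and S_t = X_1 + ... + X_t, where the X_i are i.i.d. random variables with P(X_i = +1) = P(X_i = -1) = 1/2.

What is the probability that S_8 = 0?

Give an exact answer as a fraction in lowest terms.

Answer: 35/128

Derivation:
To return to 0 after 8 steps: need exactly 4 steps of +1 and 4 of -1.
Favorable paths: C(8,4) = 70
Total paths: 2^8 = 256
P = 70/256 = 35/128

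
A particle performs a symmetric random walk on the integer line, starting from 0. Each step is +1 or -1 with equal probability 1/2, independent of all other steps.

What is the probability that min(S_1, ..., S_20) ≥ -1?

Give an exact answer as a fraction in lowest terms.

Let f(t,s) = #length-t paths at position s with S_1..S_t all ≥ -1.
f(t,s) = f(t-1,s-1) + f(t-1,s+1) for s ≥ -1; f(t,s) = 0 for s < -1.
t=0: f(0,0)=1
t=1: f(1,-1)=1 f(1,1)=1
t=2: f(2,0)=2 f(2,2)=1
t=3: f(3,-1)=2 f(3,1)=3 f(3,3)=1
t=4: f(4,0)=5 f(4,2)=4 f(4,4)=1
t=5: f(5,-1)=5 f(5,1)=9 f(5,3)=5 f(5,5)=1
t=6: f(6,0)=14 f(6,2)=14 f(6,4)=6 f(6,6)=1
t=7: f(7,-1)=14 f(7,1)=28 f(7,3)=20 f(7,5)=7 f(7,7)=1
t=8: f(8,0)=42 f(8,2)=48 f(8,4)=27 f(8,6)=8 f(8,8)=1
t=9: f(9,-1)=42 f(9,1)=90 f(9,3)=75 f(9,5)=35 f(9,7)=9 f(9,9)=1
t=10: f(10,0)=132 f(10,2)=165 f(10,4)=110 f(10,6)=44 f(10,8)=10 f(10,10)=1
t=11: f(11,-1)=132 f(11,1)=297 f(11,3)=275 f(11,5)=154 f(11,7)=54 f(11,9)=11 f(11,11)=1
t=12: f(12,0)=429 f(12,2)=572 f(12,4)=429 f(12,6)=208 f(12,8)=65 f(12,10)=12 f(12,12)=1
t=13: f(13,-1)=429 f(13,1)=1001 f(13,3)=1001 f(13,5)=637 f(13,7)=273 f(13,9)=77 f(13,11)=13 f(13,13)=1
t=14: f(14,0)=1430 f(14,2)=2002 f(14,4)=1638 f(14,6)=910 f(14,8)=350 f(14,10)=90 f(14,12)=14 f(14,14)=1
t=15: f(15,-1)=1430 f(15,1)=3432 f(15,3)=3640 f(15,5)=2548 f(15,7)=1260 f(15,9)=440 f(15,11)=104 f(15,13)=15 f(15,15)=1
t=16: f(16,0)=4862 f(16,2)=7072 f(16,4)=6188 f(16,6)=3808 f(16,8)=1700 f(16,10)=544 f(16,12)=119 f(16,14)=16 f(16,16)=1
t=17: f(17,-1)=4862 f(17,1)=11934 f(17,3)=13260 f(17,5)=9996 f(17,7)=5508 f(17,9)=2244 f(17,11)=663 f(17,13)=135 f(17,15)=17 f(17,17)=1
t=18: f(18,0)=16796 f(18,2)=25194 f(18,4)=23256 f(18,6)=15504 f(18,8)=7752 f(18,10)=2907 f(18,12)=798 f(18,14)=152 f(18,16)=18 f(18,18)=1
t=19: f(19,-1)=16796 f(19,1)=41990 f(19,3)=48450 f(19,5)=38760 f(19,7)=23256 f(19,9)=10659 f(19,11)=3705 f(19,13)=950 f(19,15)=170 f(19,17)=19 f(19,19)=1
t=20: f(20,0)=58786 f(20,2)=90440 f(20,4)=87210 f(20,6)=62016 f(20,8)=33915 f(20,10)=14364 f(20,12)=4655 f(20,14)=1120 f(20,16)=189 f(20,18)=20 f(20,20)=1
Σ_s f(20,s) = 352716
P = 352716/1048576 = 88179/262144

Answer: 88179/262144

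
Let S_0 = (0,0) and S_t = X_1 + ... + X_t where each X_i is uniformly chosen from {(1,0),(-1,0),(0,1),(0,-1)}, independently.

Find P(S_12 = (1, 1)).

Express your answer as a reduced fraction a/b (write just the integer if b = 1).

Let h be the number of horizontal steps (so 12-h are vertical). To end at (1,1) need (h+1)/2 right-steps and ((12-h)+1)/2 up-steps.
Sum over h with 1 ≤ h ≤ 11, h ≡ 1 (mod 2), 12-h ≡ 1 (mod 2):
h=1: C(12,1)·C(1,1)·C(11,6) = 12·1·462 = 5544
h=3: C(12,3)·C(3,2)·C(9,5) = 220·3·126 = 83160
h=5: C(12,5)·C(5,3)·C(7,4) = 792·10·35 = 277200
h=7: C(12,7)·C(7,4)·C(5,3) = 792·35·10 = 277200
h=9: C(12,9)·C(9,5)·C(3,2) = 220·126·3 = 83160
h=11: C(12,11)·C(11,6)·C(1,1) = 12·462·1 = 5544
Total favorable: 731808
Total paths: 4^12 = 16777216
P = 731808/16777216 = 22869/524288

Answer: 22869/524288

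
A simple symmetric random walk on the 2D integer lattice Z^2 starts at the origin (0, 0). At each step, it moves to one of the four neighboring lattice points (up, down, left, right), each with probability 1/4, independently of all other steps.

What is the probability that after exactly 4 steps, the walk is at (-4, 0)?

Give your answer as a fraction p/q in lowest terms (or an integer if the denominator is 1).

Answer: 1/256

Derivation:
Let h be the number of horizontal steps (so 4-h are vertical). To end at (-4,0) need (h-4)/2 right-steps and ((4-h)+0)/2 up-steps.
Sum over h with 4 ≤ h ≤ 4, h ≡ 0 (mod 2), 4-h ≡ 0 (mod 2):
h=4: C(4,4)·C(4,0)·C(0,0) = 1·1·1 = 1
Total favorable: 1
Total paths: 4^4 = 256
P = 1/256 = 1/256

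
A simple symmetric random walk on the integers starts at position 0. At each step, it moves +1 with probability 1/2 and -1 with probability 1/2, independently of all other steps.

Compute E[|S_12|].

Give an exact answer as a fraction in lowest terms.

S_12 takes values m ≡ 0 (mod 2) with |m| ≤ 12; P(S_12=m) = C(12,(12+m)/2)/2^12.
Total paths: 2^12 = 4096
Distribution: P(S=-12)=1/4096, P(S=-10)=12/4096, P(S=-8)=66/4096, P(S=-6)=220/4096, P(S=-4)=495/4096, P(S=-2)=792/4096, P(S=0)=924/4096, P(S=2)=792/4096, P(S=4)=495/4096, P(S=6)=220/4096, P(S=8)=66/4096, P(S=10)=12/4096, P(S=12)=1/4096
E[|S_12|] = Σ_m |m|·P(S_12=m) = 11088/4096 = 693/256

Answer: 693/256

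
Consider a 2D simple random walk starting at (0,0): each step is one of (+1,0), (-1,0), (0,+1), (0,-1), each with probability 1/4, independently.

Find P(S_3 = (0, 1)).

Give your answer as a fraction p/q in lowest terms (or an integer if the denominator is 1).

Answer: 9/64

Derivation:
Let h be the number of horizontal steps (so 3-h are vertical). To end at (0,1) need (h+0)/2 right-steps and ((3-h)+1)/2 up-steps.
Sum over h with 0 ≤ h ≤ 2, h ≡ 0 (mod 2), 3-h ≡ 1 (mod 2):
h=0: C(3,0)·C(0,0)·C(3,2) = 1·1·3 = 3
h=2: C(3,2)·C(2,1)·C(1,1) = 3·2·1 = 6
Total favorable: 9
Total paths: 4^3 = 64
P = 9/64 = 9/64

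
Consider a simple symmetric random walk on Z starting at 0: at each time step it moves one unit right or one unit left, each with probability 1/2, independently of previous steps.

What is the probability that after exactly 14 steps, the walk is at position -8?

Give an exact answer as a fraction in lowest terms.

Answer: 91/4096

Derivation:
To reach position -8 after 14 steps: need 3 steps of +1 and 11 of -1.
Favorable paths: C(14,3) = 364
Total paths: 2^14 = 16384
P = 364/16384 = 91/4096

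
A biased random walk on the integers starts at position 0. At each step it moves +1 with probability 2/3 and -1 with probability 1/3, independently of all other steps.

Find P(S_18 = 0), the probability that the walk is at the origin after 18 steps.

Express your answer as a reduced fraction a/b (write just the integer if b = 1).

To be at 0 after 18 steps: need exactly 9 steps of +1 and 9 of -1.
Number of such sequences: C(18,9) = 48620
Each has probability (2/3)^9 · (1/3)^9 = 512/387420489
P = 48620 · 512/387420489 = 24893440/387420489

Answer: 24893440/387420489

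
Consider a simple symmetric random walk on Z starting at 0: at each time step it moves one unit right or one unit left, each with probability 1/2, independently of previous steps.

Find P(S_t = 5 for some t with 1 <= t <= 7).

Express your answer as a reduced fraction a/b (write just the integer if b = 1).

Answer: 9/128

Derivation:
Count via complement. Let g(t,s) = #length-t paths at position s with S_1..S_t all ≠ 5.
g(t,s) = g(t-1,s-1) + g(t-1,s+1) for s ≠ 5; g(t,5) = 0.
t=0: g(0,0)=1
t=1: g(1,-1)=1 g(1,1)=1
t=2: g(2,-2)=1 g(2,0)=2 g(2,2)=1
t=3: g(3,-3)=1 g(3,-1)=3 g(3,1)=3 g(3,3)=1
t=4: g(4,-4)=1 g(4,-2)=4 g(4,0)=6 g(4,2)=4 g(4,4)=1
t=5: g(5,-5)=1 g(5,-3)=5 g(5,-1)=10 g(5,1)=10 g(5,3)=5
t=6: g(6,-6)=1 g(6,-4)=6 g(6,-2)=15 g(6,0)=20 g(6,2)=15 g(6,4)=5
t=7: g(7,-7)=1 g(7,-5)=7 g(7,-3)=21 g(7,-1)=35 g(7,1)=35 g(7,3)=20
Paths never hitting 5: Σ_s g(7,s) = 119
Paths hitting 5: 2^7 - 119 = 9
P = 9/128 = 9/128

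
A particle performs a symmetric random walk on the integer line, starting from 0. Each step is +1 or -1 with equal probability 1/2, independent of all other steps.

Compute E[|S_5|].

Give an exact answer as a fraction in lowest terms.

S_5 takes values m ≡ 1 (mod 2) with |m| ≤ 5; P(S_5=m) = C(5,(5+m)/2)/2^5.
Total paths: 2^5 = 32
Distribution: P(S=-5)=1/32, P(S=-3)=5/32, P(S=-1)=10/32, P(S=1)=10/32, P(S=3)=5/32, P(S=5)=1/32
E[|S_5|] = Σ_m |m|·P(S_5=m) = 60/32 = 15/8

Answer: 15/8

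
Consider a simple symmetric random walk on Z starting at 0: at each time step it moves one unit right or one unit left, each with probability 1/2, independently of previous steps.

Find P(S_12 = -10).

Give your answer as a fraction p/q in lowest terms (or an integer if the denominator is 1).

Answer: 3/1024

Derivation:
To reach position -10 after 12 steps: need 1 step of +1 and 11 of -1.
Favorable paths: C(12,1) = 12
Total paths: 2^12 = 4096
P = 12/4096 = 3/1024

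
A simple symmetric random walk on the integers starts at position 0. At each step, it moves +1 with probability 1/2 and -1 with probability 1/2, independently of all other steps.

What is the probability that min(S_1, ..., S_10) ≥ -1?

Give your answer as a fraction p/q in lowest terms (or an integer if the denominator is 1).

Answer: 231/512

Derivation:
Let f(t,s) = #length-t paths at position s with S_1..S_t all ≥ -1.
f(t,s) = f(t-1,s-1) + f(t-1,s+1) for s ≥ -1; f(t,s) = 0 for s < -1.
t=0: f(0,0)=1
t=1: f(1,-1)=1 f(1,1)=1
t=2: f(2,0)=2 f(2,2)=1
t=3: f(3,-1)=2 f(3,1)=3 f(3,3)=1
t=4: f(4,0)=5 f(4,2)=4 f(4,4)=1
t=5: f(5,-1)=5 f(5,1)=9 f(5,3)=5 f(5,5)=1
t=6: f(6,0)=14 f(6,2)=14 f(6,4)=6 f(6,6)=1
t=7: f(7,-1)=14 f(7,1)=28 f(7,3)=20 f(7,5)=7 f(7,7)=1
t=8: f(8,0)=42 f(8,2)=48 f(8,4)=27 f(8,6)=8 f(8,8)=1
t=9: f(9,-1)=42 f(9,1)=90 f(9,3)=75 f(9,5)=35 f(9,7)=9 f(9,9)=1
t=10: f(10,0)=132 f(10,2)=165 f(10,4)=110 f(10,6)=44 f(10,8)=10 f(10,10)=1
Σ_s f(10,s) = 462
P = 462/1024 = 231/512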